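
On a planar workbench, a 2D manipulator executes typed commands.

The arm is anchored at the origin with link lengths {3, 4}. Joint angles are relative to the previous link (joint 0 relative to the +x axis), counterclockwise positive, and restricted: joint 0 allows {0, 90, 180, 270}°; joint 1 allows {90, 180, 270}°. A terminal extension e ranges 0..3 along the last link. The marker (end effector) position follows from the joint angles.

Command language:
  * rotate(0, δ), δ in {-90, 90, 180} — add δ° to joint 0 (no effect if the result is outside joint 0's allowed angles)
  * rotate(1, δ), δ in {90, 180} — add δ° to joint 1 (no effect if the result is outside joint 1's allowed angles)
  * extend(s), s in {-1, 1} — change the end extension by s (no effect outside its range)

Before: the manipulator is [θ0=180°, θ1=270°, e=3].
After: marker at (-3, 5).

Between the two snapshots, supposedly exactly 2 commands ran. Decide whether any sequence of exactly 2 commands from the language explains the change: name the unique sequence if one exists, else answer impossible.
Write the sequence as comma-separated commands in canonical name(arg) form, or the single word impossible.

begin: [θ0=180°, θ1=270°, e=3]
1. extend(-1) → [θ0=180°, θ1=270°, e=2]
2. extend(-1) → [θ0=180°, θ1=270°, e=1]
no other 2-command option fits: unique.

extend(-1), extend(-1)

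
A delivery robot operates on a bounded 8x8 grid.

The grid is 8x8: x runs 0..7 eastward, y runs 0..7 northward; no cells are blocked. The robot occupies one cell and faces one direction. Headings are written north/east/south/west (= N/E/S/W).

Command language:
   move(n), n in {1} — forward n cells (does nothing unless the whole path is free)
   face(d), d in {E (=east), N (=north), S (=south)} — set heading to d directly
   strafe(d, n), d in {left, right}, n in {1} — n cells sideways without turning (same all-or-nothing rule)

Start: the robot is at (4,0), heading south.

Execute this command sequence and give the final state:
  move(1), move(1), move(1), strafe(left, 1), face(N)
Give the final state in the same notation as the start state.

begin: at (4,0), heading south
[1] after move(1): at (4,0), heading south
[2] after move(1): at (4,0), heading south
[3] after move(1): at (4,0), heading south
[4] after strafe(left, 1): at (5,0), heading south
[5] after face(N): at (5,0), heading north

at (5,0), heading north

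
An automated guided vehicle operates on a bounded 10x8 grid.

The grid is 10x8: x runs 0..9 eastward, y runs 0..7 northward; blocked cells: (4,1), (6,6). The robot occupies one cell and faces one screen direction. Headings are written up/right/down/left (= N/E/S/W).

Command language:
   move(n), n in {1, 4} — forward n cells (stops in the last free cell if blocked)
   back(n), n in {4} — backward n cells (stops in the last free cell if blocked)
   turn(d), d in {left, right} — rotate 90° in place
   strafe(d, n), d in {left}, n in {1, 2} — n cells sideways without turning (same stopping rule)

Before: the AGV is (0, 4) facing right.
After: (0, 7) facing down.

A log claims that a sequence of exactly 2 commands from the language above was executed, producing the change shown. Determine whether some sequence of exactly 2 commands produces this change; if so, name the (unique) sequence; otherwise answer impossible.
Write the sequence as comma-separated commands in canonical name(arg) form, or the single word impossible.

key: back(4) runs into the grid edge before its full distance
from: (0, 4) facing right
1. turn(right) → (0, 4) facing down
2. back(4) → (0, 7) facing down
no rival 2-sequence matches.

turn(right), back(4)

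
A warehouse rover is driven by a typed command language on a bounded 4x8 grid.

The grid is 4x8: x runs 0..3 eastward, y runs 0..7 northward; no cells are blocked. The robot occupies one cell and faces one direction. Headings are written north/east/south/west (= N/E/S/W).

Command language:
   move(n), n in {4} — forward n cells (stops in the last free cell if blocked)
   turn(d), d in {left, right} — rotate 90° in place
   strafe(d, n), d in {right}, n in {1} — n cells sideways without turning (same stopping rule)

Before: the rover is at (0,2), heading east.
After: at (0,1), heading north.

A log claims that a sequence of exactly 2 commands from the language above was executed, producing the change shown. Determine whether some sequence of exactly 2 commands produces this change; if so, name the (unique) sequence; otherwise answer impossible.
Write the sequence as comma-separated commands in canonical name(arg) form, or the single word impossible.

key: running turn(left) before strafe(right, 1) would end elsewhere — order is forced
from: at (0,2), heading east
1. strafe(right, 1) → at (0,1), heading east
2. turn(left) → at (0,1), heading north
uniquely the one of 16 2-step routes that fits.

strafe(right, 1), turn(left)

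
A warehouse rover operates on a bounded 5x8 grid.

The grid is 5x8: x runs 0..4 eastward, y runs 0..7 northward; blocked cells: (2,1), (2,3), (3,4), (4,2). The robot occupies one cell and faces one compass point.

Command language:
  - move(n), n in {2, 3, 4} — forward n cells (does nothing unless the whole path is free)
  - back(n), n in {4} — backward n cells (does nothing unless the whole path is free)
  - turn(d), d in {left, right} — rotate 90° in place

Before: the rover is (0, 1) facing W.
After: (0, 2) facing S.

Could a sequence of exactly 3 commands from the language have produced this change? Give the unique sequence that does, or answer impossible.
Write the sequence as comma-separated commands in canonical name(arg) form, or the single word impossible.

key: running move(3) before turn(left) would end elsewhere — order is forced
begin: (0, 1) facing W
1. turn(left) → (0, 1) facing S
2. back(4) → (0, 5) facing S
3. move(3) → (0, 2) facing S
all 216 alternatives checked — unique.

turn(left), back(4), move(3)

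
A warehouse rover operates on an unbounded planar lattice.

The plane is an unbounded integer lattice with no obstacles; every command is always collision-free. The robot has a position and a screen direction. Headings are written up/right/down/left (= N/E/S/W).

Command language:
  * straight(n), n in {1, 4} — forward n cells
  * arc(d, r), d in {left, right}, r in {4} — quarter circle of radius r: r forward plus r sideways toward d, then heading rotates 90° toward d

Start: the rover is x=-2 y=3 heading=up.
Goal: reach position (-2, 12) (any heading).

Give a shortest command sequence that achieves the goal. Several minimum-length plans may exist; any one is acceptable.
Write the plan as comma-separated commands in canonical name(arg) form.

straight(4), straight(4), straight(1)

start: x=-2 y=3 heading=up
step 1 (straight(4)): x=-2 y=7 heading=up
step 2 (straight(4)): x=-2 y=11 heading=up
step 3 (straight(1)): x=-2 y=12 heading=up
nothing shorter than 3 reaches the goal.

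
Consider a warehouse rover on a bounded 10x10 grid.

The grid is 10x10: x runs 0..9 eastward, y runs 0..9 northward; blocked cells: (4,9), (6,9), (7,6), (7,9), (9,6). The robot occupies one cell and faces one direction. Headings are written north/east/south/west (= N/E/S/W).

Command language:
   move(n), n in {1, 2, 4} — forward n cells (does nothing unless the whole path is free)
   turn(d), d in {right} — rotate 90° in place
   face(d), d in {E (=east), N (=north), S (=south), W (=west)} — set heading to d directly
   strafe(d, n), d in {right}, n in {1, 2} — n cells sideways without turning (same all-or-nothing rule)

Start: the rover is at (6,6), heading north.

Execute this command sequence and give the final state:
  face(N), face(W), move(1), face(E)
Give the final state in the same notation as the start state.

at (5,6), heading east

start: at (6,6), heading north
[1] after face(N): at (6,6), heading north
[2] after face(W): at (6,6), heading west
[3] after move(1): at (5,6), heading west
[4] after face(E): at (5,6), heading east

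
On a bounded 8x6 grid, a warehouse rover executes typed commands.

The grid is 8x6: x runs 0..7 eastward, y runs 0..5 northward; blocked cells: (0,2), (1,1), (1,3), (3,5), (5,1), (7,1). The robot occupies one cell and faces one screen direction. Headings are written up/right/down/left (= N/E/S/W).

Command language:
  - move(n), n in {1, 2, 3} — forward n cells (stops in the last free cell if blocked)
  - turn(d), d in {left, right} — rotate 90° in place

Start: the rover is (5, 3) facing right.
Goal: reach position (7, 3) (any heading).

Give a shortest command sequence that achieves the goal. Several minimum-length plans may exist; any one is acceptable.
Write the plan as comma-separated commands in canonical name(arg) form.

move(3)

begin: (5, 3) facing right
1. move(3) → (7, 3) facing right
minimal: 1 command(s), checked below 1.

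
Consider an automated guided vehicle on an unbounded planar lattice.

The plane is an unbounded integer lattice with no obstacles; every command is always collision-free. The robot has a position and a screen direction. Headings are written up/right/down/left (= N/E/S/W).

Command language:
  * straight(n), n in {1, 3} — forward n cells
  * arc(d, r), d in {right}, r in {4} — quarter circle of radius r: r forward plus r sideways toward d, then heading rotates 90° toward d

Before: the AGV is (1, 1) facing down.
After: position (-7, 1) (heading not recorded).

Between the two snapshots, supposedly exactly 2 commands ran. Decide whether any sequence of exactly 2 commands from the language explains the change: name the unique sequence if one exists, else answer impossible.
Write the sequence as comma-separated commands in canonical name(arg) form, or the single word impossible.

t0: (1, 1) facing down
step 1 (arc(right, 4)): (-3, -3) facing left
step 2 (arc(right, 4)): (-7, 1) facing up
all 9 alternatives checked — unique.

arc(right, 4), arc(right, 4)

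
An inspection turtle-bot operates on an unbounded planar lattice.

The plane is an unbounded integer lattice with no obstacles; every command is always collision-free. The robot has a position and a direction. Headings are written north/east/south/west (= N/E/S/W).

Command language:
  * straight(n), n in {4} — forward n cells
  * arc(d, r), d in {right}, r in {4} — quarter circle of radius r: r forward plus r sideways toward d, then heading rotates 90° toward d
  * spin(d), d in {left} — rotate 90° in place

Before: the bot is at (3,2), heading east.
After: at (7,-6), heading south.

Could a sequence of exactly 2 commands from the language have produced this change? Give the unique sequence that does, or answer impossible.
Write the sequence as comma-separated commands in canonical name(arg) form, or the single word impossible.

arc(right, 4), straight(4)

key: position moved to (7,-6) AND the heading swung to S — translation plus rotation needed
begin: at (3,2), heading east
1. arc(right, 4) → at (7,-2), heading south
2. straight(4) → at (7,-6), heading south
all 9 alternatives checked — unique.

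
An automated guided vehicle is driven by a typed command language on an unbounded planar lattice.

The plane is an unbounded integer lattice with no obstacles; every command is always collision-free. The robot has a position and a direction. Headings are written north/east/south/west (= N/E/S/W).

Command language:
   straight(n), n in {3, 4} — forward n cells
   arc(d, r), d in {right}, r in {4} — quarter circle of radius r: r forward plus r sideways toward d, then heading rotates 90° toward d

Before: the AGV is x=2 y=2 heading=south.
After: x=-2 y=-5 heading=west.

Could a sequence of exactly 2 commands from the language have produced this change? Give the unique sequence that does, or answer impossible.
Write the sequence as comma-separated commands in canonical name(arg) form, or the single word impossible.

straight(3), arc(right, 4)

key: cell and facing (now W) both changed — the 2 commands mix motion and turning
begin: x=2 y=2 heading=south
[1] after straight(3): x=2 y=-1 heading=south
[2] after arc(right, 4): x=-2 y=-5 heading=west
uniquely the one of 9 2-step routes that fits.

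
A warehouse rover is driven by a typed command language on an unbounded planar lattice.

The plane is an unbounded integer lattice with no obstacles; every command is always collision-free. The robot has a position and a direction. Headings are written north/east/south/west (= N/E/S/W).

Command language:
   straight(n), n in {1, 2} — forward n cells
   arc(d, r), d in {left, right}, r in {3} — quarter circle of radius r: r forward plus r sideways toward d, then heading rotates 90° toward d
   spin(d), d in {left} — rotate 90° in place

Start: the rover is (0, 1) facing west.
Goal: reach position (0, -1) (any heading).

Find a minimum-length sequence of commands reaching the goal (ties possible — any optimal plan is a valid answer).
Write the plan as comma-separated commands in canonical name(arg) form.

start: (0, 1) facing west
[1] after spin(left): (0, 1) facing south
[2] after straight(2): (0, -1) facing south
no 1-step plan works, so 2 is optimal.

spin(left), straight(2)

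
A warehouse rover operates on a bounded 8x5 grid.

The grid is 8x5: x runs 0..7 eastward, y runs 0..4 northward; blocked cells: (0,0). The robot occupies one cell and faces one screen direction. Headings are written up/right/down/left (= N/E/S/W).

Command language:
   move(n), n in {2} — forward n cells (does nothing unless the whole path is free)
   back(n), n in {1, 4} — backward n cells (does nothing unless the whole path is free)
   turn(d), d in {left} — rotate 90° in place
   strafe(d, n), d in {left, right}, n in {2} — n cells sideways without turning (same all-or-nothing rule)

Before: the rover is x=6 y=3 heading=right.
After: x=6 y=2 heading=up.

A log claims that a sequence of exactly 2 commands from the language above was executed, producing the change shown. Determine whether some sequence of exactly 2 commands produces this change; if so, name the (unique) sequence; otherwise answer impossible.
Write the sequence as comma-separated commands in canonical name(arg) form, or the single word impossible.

turn(left), back(1)

key: order matters: swapping turn(left) and back(1) lands elsewhere
begin: x=6 y=3 heading=right
step 1 (turn(left)): x=6 y=3 heading=up
step 2 (back(1)): x=6 y=2 heading=up
uniquely the one of 36 2-step routes that fits.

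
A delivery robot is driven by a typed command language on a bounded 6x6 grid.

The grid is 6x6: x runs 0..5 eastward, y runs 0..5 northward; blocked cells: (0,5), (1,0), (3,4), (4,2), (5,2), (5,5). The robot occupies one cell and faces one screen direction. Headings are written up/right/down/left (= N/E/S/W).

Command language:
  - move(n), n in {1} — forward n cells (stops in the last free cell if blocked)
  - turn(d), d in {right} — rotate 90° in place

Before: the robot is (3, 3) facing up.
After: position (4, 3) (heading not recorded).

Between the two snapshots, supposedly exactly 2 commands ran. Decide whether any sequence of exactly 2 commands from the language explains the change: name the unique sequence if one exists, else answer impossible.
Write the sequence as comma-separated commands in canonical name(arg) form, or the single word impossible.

key: running move(1) before turn(right) would end elsewhere — order is forced
t0: (3, 3) facing up
[1] after turn(right): (3, 3) facing right
[2] after move(1): (4, 3) facing right
no other 2-command option fits: unique.

turn(right), move(1)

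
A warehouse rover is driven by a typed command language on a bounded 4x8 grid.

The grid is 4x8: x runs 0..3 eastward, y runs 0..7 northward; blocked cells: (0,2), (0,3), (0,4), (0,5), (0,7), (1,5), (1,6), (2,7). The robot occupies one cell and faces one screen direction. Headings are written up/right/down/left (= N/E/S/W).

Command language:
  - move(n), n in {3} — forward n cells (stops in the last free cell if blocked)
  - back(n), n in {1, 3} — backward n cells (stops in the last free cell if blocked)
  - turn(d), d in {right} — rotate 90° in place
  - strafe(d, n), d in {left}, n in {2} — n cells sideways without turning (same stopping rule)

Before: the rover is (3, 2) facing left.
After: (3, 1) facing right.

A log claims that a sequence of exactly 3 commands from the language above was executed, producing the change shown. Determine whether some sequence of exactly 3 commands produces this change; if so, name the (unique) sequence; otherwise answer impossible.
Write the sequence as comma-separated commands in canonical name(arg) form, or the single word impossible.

turn(right), back(1), turn(right)

key: position moved to (3,1) AND the heading swung to E — translation plus rotation needed
initial: (3, 2) facing left
t=1 turn(right) ⇒ (3, 2) facing up
t=2 back(1) ⇒ (3, 1) facing up
t=3 turn(right) ⇒ (3, 1) facing right
no rival 3-sequence matches.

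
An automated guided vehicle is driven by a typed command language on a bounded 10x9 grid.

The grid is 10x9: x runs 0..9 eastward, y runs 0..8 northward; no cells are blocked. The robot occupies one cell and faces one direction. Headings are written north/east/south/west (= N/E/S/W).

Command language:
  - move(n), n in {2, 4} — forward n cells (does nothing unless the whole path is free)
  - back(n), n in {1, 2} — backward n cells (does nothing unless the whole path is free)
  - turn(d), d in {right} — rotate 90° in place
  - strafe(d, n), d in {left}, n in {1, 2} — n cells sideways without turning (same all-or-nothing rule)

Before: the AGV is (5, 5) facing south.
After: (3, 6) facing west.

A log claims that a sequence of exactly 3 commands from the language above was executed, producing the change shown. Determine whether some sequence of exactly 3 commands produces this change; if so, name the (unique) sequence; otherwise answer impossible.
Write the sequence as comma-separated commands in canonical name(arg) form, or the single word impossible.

key: order matters: swapping back(1) and move(2) lands elsewhere
from: (5, 5) facing south
[1] after back(1): (5, 6) facing south
[2] after turn(right): (5, 6) facing west
[3] after move(2): (3, 6) facing west
no other 3-command option fits: unique.

back(1), turn(right), move(2)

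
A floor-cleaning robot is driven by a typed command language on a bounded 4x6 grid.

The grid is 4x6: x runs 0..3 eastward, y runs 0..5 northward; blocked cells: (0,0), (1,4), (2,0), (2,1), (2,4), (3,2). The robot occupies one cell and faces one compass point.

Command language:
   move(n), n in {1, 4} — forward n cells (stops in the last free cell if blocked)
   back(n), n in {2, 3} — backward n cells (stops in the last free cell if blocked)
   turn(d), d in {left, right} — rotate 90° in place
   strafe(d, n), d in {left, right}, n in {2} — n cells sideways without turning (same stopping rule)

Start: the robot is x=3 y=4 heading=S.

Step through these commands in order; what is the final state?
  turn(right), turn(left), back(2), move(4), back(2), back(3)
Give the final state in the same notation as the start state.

x=3 y=5 heading=S

begin: x=3 y=4 heading=S
[1] after turn(right): x=3 y=4 heading=W
[2] after turn(left): x=3 y=4 heading=S
[3] after back(2): x=3 y=5 heading=S
[4] after move(4): x=3 y=3 heading=S
[5] after back(2): x=3 y=5 heading=S
[6] after back(3): x=3 y=5 heading=S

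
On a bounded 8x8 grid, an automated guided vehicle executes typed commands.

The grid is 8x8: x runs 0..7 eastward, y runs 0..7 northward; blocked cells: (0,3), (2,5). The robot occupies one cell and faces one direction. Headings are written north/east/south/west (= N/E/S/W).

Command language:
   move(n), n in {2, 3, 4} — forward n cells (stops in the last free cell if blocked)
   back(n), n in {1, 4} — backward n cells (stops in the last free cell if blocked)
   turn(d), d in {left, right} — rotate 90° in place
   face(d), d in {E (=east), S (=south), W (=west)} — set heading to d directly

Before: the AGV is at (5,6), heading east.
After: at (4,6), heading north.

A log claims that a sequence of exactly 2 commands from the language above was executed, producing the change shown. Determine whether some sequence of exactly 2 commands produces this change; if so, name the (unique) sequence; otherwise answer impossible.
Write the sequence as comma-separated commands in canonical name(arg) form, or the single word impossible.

back(1), turn(left)

key: running turn(left) before back(1) would end elsewhere — order is forced
initial: at (5,6), heading east
t=1 back(1) ⇒ at (4,6), heading east
t=2 turn(left) ⇒ at (4,6), heading north
no other 2-command option fits: unique.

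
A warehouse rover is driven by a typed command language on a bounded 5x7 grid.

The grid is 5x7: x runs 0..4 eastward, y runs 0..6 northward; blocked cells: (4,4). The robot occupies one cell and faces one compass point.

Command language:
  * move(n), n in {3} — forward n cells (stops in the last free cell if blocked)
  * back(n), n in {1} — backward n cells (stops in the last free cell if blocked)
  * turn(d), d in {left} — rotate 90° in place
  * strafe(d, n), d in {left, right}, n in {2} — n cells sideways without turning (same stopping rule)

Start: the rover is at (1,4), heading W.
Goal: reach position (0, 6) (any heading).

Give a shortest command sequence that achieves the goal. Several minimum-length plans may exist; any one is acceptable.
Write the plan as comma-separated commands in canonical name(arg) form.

move(3), strafe(right, 2)

begin: at (1,4), heading W
[1] after move(3): at (0,4), heading W
[2] after strafe(right, 2): at (0,6), heading W
no 1-step plan works, so 2 is optimal.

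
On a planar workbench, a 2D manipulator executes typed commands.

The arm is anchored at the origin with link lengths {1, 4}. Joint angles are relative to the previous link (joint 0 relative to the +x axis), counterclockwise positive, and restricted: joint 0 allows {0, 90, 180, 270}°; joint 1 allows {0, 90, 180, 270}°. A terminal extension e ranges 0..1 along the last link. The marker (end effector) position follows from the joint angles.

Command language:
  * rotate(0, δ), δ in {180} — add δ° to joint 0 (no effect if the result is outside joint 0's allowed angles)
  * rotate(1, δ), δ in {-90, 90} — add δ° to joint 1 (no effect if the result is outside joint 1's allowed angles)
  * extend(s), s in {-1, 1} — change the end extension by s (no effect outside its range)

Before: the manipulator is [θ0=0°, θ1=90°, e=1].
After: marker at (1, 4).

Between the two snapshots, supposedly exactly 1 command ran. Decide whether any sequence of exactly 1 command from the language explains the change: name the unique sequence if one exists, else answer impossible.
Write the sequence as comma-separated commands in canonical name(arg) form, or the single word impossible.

extend(-1)

begin: [θ0=0°, θ1=90°, e=1]
[1] after extend(-1): [θ0=0°, θ1=90°, e=0]
uniquely the one of 5 1-step routes that fits.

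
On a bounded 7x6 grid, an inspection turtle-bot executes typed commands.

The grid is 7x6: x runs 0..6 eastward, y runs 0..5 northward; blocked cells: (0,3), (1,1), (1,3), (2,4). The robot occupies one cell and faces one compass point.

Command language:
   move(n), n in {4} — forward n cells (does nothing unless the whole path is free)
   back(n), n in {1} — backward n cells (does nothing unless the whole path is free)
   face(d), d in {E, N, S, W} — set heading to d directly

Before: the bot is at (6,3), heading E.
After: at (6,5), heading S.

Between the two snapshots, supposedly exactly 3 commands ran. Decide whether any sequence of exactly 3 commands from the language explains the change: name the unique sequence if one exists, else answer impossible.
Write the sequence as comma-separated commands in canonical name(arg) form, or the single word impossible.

face(S), back(1), back(1)

key: position moved to (6,5) AND the heading swung to S — translation plus rotation needed
from: at (6,3), heading E
t=1 face(S) ⇒ at (6,3), heading S
t=2 back(1) ⇒ at (6,4), heading S
t=3 back(1) ⇒ at (6,5), heading S
no rival 3-sequence matches.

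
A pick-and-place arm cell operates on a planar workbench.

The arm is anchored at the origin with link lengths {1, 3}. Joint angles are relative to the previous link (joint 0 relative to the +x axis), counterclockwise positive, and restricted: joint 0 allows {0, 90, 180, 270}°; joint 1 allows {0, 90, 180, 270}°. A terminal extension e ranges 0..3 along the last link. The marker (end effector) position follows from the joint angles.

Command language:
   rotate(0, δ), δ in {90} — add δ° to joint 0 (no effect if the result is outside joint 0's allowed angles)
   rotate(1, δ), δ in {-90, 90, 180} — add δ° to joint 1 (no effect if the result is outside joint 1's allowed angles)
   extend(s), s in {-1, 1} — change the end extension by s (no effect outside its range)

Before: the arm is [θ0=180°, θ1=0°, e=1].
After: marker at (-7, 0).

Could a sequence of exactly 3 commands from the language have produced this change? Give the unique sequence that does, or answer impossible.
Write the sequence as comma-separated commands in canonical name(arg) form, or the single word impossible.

extend(1), extend(1), extend(1)

start: [θ0=180°, θ1=0°, e=1]
1. extend(1) → [θ0=180°, θ1=0°, e=2]
2. extend(1) → [θ0=180°, θ1=0°, e=3]
3. extend(1) → [θ0=180°, θ1=0°, e=3]
all 216 alternatives checked — unique.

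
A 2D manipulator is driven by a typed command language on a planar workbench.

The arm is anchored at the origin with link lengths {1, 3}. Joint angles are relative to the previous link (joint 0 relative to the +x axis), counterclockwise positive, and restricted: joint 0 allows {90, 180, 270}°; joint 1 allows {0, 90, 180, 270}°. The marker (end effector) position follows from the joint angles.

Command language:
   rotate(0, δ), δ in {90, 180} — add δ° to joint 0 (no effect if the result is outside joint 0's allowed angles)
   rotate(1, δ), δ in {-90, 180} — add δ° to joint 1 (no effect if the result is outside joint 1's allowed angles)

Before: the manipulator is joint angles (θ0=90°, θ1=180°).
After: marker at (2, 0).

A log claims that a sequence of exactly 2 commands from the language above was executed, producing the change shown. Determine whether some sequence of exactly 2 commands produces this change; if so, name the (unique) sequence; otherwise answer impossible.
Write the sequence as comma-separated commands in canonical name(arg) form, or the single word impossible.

rotate(0, 90), rotate(0, 180)

key: order matters: swapping rotate(0, 90) and rotate(0, 180) lands elsewhere
from: joint angles (θ0=90°, θ1=180°)
step 1 (rotate(0, 90)): joint angles (θ0=180°, θ1=180°)
step 2 (rotate(0, 180)): joint angles (θ0=180°, θ1=180°)
no other 2-command option fits: unique.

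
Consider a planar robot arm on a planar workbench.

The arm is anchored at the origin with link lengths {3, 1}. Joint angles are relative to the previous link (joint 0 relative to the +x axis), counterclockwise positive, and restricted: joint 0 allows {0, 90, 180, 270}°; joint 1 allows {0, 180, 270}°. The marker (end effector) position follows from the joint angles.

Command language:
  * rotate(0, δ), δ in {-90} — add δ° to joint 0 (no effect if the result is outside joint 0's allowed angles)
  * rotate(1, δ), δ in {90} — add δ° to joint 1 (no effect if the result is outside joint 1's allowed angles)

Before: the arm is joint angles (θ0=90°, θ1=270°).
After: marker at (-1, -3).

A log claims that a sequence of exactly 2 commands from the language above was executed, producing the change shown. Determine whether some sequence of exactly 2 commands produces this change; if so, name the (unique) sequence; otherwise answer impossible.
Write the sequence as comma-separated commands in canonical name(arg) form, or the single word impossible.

start: joint angles (θ0=90°, θ1=270°)
1. rotate(0, -90) → joint angles (θ0=0°, θ1=270°)
2. rotate(0, -90) → joint angles (θ0=270°, θ1=270°)
no rival 2-sequence matches.

rotate(0, -90), rotate(0, -90)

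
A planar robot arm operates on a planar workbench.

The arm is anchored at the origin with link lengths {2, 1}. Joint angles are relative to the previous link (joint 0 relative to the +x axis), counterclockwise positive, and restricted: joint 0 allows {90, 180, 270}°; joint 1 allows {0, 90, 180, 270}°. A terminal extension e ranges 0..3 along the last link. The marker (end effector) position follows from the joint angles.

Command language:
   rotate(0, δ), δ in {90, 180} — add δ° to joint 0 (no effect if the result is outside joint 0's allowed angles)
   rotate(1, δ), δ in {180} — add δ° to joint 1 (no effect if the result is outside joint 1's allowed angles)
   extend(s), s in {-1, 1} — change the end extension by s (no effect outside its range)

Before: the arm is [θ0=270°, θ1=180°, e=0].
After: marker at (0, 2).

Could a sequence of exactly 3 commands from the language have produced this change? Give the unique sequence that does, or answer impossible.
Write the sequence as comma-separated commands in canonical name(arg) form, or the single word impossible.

extend(1), extend(1), extend(1)

from: [θ0=270°, θ1=180°, e=0]
1. extend(1) → [θ0=270°, θ1=180°, e=1]
2. extend(1) → [θ0=270°, θ1=180°, e=2]
3. extend(1) → [θ0=270°, θ1=180°, e=3]
no rival 3-sequence matches.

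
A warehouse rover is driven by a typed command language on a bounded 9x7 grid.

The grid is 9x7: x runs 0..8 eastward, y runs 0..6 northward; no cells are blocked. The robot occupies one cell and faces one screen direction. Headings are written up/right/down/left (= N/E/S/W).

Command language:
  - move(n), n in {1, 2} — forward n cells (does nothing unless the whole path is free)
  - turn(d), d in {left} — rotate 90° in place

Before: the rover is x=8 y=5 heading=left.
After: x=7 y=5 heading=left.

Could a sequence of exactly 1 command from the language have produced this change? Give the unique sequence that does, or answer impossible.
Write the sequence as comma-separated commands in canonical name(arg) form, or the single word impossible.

key: still facing W — the one step turns nothing
initial: x=8 y=5 heading=left
[1] after move(1): x=7 y=5 heading=left
uniquely the one of 3 1-step routes that fits.

move(1)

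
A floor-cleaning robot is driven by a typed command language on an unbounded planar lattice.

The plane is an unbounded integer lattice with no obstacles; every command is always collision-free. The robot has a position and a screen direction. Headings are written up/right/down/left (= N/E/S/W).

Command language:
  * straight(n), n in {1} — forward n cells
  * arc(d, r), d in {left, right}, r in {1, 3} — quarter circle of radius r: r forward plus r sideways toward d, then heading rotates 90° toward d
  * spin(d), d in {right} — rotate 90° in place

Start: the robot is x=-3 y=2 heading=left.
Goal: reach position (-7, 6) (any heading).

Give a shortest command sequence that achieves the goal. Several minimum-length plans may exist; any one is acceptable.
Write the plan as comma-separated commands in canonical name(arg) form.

arc(right, 3), arc(left, 1)

begin: x=-3 y=2 heading=left
t=1 arc(right, 3) ⇒ x=-6 y=5 heading=up
t=2 arc(left, 1) ⇒ x=-7 y=6 heading=left
nothing shorter than 2 reaches the goal.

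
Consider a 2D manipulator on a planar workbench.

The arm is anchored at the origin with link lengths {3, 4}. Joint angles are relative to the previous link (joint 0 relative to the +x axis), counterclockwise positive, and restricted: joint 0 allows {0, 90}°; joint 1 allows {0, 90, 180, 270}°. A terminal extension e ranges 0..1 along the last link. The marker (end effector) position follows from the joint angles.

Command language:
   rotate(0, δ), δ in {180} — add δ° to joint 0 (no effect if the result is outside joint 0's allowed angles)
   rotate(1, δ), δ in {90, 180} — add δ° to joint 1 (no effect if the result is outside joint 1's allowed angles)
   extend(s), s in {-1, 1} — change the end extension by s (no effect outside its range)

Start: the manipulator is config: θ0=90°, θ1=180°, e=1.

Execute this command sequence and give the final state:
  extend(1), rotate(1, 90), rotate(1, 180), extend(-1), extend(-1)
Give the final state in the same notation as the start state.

initial: config: θ0=90°, θ1=180°, e=1
1. extend(1) → config: θ0=90°, θ1=180°, e=1
2. rotate(1, 90) → config: θ0=90°, θ1=270°, e=1
3. rotate(1, 180) → config: θ0=90°, θ1=90°, e=1
4. extend(-1) → config: θ0=90°, θ1=90°, e=0
5. extend(-1) → config: θ0=90°, θ1=90°, e=0

config: θ0=90°, θ1=90°, e=0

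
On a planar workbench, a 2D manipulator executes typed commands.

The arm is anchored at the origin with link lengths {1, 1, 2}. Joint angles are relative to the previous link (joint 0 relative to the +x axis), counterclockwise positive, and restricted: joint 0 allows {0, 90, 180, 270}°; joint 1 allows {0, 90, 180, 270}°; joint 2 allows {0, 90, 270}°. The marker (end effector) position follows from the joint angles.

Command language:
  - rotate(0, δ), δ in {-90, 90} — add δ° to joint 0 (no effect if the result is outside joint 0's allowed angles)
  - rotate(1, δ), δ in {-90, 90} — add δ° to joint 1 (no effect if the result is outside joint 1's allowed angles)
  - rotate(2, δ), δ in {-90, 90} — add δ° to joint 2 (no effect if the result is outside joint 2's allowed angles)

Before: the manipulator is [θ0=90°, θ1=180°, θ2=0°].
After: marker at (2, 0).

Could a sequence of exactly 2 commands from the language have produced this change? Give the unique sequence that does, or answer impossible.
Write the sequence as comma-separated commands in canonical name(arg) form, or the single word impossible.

initial: [θ0=90°, θ1=180°, θ2=0°]
t=1 rotate(2, 90) ⇒ [θ0=90°, θ1=180°, θ2=90°]
t=2 rotate(2, 90) ⇒ [θ0=90°, θ1=180°, θ2=90°]
no other 2-command option fits: unique.

rotate(2, 90), rotate(2, 90)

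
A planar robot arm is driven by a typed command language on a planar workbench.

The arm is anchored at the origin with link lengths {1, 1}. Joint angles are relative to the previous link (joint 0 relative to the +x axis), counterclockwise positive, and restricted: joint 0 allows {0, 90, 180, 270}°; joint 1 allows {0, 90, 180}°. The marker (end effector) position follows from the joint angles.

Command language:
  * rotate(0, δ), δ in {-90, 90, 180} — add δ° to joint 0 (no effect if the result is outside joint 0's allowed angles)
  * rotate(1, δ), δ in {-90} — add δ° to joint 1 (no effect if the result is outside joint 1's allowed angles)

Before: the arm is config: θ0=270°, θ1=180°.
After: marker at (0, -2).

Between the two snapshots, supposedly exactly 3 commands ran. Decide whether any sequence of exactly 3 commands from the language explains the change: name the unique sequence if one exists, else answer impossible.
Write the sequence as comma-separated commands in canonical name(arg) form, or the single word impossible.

rotate(1, -90), rotate(1, -90), rotate(1, -90)

from: config: θ0=270°, θ1=180°
[1] after rotate(1, -90): config: θ0=270°, θ1=90°
[2] after rotate(1, -90): config: θ0=270°, θ1=0°
[3] after rotate(1, -90): config: θ0=270°, θ1=0°
no rival 3-sequence matches.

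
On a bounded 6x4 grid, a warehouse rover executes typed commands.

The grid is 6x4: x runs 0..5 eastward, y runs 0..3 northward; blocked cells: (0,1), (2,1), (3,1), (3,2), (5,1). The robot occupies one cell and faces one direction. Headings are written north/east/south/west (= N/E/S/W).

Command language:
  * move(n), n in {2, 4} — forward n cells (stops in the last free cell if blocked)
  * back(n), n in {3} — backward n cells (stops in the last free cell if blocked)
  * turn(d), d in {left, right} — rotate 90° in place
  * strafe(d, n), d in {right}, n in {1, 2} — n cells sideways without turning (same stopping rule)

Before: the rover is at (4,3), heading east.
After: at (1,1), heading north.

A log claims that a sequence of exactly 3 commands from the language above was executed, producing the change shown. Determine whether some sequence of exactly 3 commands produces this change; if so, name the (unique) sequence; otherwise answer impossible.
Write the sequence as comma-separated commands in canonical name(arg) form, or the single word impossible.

key: running turn(left) before back(3) would end elsewhere — order is forced
from: at (4,3), heading east
t=1 back(3) ⇒ at (1,3), heading east
t=2 strafe(right, 2) ⇒ at (1,1), heading east
t=3 turn(left) ⇒ at (1,1), heading north
uniquely the one of 343 3-step routes that fits.

back(3), strafe(right, 2), turn(left)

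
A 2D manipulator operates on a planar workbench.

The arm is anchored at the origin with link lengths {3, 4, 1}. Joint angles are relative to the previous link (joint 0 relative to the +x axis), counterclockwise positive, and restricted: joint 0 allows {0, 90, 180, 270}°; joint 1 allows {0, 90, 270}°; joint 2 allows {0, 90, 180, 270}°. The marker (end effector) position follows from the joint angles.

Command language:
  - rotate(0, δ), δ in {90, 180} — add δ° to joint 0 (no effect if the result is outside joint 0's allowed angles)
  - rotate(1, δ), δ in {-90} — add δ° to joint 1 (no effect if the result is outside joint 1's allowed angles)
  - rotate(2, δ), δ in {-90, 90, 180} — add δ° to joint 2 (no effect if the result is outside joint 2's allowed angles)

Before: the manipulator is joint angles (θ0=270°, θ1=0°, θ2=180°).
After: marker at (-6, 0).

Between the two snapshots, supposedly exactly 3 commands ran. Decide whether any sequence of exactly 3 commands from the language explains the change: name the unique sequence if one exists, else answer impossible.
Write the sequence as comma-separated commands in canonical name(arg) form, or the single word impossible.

t0: joint angles (θ0=270°, θ1=0°, θ2=180°)
t=1 rotate(0, 90) ⇒ joint angles (θ0=0°, θ1=0°, θ2=180°)
t=2 rotate(0, 90) ⇒ joint angles (θ0=90°, θ1=0°, θ2=180°)
t=3 rotate(0, 90) ⇒ joint angles (θ0=180°, θ1=0°, θ2=180°)
no other 3-command option fits: unique.

rotate(0, 90), rotate(0, 90), rotate(0, 90)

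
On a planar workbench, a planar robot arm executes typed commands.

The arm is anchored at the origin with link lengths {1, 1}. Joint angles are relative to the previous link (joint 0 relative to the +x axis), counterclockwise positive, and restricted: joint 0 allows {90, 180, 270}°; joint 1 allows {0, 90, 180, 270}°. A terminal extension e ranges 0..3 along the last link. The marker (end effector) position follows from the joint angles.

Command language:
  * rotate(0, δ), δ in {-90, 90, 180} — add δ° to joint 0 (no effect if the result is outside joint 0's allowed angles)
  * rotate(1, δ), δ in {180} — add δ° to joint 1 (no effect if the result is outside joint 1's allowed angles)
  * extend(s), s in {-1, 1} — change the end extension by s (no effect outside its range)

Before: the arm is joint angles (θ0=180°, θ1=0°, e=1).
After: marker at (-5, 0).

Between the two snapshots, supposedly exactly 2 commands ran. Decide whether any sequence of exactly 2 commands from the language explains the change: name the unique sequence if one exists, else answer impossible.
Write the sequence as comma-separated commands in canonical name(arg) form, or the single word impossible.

extend(1), extend(1)

from: joint angles (θ0=180°, θ1=0°, e=1)
[1] after extend(1): joint angles (θ0=180°, θ1=0°, e=2)
[2] after extend(1): joint angles (θ0=180°, θ1=0°, e=3)
no other 2-command option fits: unique.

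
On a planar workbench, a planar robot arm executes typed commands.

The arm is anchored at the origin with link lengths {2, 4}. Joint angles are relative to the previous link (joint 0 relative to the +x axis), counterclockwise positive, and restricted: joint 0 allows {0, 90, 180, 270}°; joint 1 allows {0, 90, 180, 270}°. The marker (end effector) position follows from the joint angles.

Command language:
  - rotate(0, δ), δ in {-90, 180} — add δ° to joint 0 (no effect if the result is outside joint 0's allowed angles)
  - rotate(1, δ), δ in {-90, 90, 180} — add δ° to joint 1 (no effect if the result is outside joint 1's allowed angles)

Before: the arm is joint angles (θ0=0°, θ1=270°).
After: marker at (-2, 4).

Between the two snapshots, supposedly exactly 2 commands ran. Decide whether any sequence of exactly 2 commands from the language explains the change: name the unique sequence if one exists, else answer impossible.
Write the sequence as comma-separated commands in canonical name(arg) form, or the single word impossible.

rotate(0, -90), rotate(0, -90)

start: joint angles (θ0=0°, θ1=270°)
t=1 rotate(0, -90) ⇒ joint angles (θ0=270°, θ1=270°)
t=2 rotate(0, -90) ⇒ joint angles (θ0=180°, θ1=270°)
uniquely the one of 25 2-step routes that fits.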